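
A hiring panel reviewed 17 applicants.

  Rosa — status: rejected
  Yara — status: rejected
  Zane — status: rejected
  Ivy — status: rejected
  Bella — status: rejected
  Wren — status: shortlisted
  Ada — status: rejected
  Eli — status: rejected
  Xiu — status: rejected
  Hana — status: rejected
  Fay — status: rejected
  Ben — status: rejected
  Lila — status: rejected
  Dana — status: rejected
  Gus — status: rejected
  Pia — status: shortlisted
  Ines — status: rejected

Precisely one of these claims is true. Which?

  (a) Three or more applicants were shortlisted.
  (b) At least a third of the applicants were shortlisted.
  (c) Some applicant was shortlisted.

(c)

|A| = 17, |A ∩ B| = 2, |A ∖ B| = 15.
(a) requires |A ∩ B| ≥ 3: false.
(b) requires |A ∩ B| / |A| ≥ 1/3: false.
(c) requires A ∩ B ≠ ∅ (|A ∩ B| ≥ 1): true.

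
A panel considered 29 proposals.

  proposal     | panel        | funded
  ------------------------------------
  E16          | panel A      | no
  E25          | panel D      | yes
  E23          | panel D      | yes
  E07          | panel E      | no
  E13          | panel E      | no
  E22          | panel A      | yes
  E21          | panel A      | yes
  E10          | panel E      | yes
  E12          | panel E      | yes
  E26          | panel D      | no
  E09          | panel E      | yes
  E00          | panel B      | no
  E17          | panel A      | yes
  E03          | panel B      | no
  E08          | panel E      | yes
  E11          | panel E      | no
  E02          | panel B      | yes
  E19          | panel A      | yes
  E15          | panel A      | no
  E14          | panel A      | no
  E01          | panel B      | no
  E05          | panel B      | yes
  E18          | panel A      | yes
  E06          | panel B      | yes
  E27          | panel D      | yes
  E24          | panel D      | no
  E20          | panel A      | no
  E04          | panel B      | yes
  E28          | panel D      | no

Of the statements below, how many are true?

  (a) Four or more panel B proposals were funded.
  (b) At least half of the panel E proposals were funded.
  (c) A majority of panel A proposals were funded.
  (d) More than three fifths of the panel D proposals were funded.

3

(a) panel B: |A| = 7, |A ∩ B| = 4; needs |A ∩ B| ≥ 4 — true.
(b) panel E: |A| = 7, |A ∩ B| = 4; needs |A ∩ B| ≥ |A ∖ B| — true.
(c) panel A: |A| = 9, |A ∩ B| = 5; needs |A ∩ B| > |A ∖ B| — true.
(d) panel D: |A| = 6, |A ∩ B| = 3; needs |A ∩ B| / |A| > 3/5 — false.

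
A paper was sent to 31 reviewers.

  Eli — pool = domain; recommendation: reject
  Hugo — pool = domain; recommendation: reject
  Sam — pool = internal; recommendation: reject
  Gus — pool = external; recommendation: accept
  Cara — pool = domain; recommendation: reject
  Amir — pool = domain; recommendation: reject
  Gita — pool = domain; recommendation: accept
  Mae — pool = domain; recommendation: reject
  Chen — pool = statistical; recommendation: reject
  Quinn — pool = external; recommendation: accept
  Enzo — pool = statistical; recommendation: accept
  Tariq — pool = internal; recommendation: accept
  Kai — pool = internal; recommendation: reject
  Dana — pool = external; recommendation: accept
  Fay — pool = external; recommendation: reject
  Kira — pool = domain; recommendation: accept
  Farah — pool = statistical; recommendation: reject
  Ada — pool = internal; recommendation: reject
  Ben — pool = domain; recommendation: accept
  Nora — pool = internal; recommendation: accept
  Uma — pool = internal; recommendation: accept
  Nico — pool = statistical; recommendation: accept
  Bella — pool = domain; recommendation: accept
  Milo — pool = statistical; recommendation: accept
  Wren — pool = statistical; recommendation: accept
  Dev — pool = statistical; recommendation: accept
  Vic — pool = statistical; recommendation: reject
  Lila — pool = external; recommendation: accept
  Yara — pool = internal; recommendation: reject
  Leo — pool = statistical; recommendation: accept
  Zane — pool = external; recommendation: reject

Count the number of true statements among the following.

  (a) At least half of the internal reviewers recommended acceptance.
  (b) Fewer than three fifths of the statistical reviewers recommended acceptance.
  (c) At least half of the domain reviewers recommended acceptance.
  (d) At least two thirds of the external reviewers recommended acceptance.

1

(a) internal: |A| = 7, |A ∩ B| = 3; needs |A ∩ B| ≥ |A ∖ B| — false.
(b) statistical: |A| = 9, |A ∩ B| = 6; needs |A ∩ B| / |A| < 3/5 — false.
(c) domain: |A| = 9, |A ∩ B| = 4; needs |A ∩ B| ≥ |A ∖ B| — false.
(d) external: |A| = 6, |A ∩ B| = 4; needs |A ∩ B| / |A| ≥ 2/3 — true.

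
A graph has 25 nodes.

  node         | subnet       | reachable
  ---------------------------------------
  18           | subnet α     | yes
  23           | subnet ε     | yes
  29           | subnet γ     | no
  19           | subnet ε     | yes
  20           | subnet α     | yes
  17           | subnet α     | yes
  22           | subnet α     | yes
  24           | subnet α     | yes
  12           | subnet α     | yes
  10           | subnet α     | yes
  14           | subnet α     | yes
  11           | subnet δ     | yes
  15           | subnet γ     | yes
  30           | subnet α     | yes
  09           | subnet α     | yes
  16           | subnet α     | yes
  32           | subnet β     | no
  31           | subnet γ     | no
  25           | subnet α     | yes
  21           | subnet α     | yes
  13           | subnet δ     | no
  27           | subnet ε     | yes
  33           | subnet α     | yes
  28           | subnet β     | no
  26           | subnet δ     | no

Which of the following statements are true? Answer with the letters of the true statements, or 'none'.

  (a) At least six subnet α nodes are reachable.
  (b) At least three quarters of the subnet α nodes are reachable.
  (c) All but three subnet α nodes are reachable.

(a), (b)

|A| = 14, |A ∩ B| = 14, |A ∖ B| = 0.
(a) |A ∩ B| ≥ 6: holds.
(b) |A ∩ B| / |A| ≥ 3/4: holds.
(c) |A ∖ B| = 3: fails.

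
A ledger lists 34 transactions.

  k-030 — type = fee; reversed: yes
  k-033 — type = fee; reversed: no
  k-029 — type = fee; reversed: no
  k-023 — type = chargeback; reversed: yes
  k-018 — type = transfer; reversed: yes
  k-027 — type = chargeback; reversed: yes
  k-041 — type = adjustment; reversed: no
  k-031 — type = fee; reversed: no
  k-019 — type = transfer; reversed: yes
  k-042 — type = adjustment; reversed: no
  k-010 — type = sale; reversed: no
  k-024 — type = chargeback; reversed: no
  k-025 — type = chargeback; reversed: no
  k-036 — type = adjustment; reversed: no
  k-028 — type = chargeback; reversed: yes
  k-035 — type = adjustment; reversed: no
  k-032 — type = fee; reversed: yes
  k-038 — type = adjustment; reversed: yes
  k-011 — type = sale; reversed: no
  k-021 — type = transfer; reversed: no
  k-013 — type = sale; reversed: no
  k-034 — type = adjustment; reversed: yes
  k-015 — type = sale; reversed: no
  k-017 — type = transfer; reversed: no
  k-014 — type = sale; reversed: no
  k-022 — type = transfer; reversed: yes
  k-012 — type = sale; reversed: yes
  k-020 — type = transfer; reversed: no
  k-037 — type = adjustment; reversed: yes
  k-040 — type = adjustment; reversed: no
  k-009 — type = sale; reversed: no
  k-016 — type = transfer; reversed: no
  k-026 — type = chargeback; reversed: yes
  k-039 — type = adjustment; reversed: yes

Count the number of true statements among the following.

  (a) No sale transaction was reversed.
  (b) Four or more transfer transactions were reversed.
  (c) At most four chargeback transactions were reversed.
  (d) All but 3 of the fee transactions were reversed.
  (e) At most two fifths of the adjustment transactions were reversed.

(a) sale: |A| = 7, |A ∩ B| = 1; needs A ∩ B = ∅ (|A ∩ B| = 0) — false.
(b) transfer: |A| = 7, |A ∩ B| = 3; needs |A ∩ B| ≥ 4 — false.
(c) chargeback: |A| = 6, |A ∩ B| = 4; needs |A ∩ B| ≤ 4 — true.
(d) fee: |A| = 5, |A ∩ B| = 2; needs |A ∖ B| = 3 — true.
(e) adjustment: |A| = 9, |A ∩ B| = 4; needs |A ∩ B| / |A| ≤ 2/5 — false.

2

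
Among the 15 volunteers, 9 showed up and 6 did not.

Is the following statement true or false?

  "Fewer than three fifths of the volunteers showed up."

False

The determiner here denotes the relation: |A ∩ B| / |A| < 3/5.
|A| = 15, |A ∩ B| = 9, |A ∖ B| = 6.
|A ∩ B|/|A| = 9/15, so the statement is false.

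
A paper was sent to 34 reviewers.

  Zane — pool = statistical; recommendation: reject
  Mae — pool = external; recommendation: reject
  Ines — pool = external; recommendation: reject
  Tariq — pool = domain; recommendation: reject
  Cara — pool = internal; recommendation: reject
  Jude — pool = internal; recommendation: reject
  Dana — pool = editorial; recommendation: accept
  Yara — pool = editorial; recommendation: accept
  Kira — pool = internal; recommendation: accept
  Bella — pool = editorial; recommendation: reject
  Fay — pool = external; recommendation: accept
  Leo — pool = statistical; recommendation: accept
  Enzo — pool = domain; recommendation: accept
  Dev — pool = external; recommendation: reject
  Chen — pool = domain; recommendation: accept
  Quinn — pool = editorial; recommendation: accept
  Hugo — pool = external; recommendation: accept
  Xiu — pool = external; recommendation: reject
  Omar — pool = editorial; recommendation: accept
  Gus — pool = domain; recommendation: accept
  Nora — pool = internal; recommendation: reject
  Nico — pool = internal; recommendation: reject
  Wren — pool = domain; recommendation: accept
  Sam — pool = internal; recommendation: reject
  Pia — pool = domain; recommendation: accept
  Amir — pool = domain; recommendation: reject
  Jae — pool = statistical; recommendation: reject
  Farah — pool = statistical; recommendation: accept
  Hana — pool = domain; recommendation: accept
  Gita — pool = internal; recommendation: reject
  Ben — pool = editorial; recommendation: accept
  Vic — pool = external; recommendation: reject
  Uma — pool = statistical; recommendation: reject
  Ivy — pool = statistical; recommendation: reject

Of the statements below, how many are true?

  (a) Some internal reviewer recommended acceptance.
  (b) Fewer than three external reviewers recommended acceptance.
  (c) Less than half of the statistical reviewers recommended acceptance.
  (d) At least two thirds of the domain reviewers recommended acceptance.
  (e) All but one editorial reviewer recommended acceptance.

5

(a) internal: |A| = 7, |A ∩ B| = 1; needs A ∩ B ≠ ∅ (|A ∩ B| ≥ 1) — true.
(b) external: |A| = 7, |A ∩ B| = 2; needs |A ∩ B| < 3 — true.
(c) statistical: |A| = 6, |A ∩ B| = 2; needs |A ∩ B| < |A ∖ B| — true.
(d) domain: |A| = 8, |A ∩ B| = 6; needs |A ∩ B| / |A| ≥ 2/3 — true.
(e) editorial: |A| = 6, |A ∩ B| = 5; needs |A ∖ B| = 1 — true.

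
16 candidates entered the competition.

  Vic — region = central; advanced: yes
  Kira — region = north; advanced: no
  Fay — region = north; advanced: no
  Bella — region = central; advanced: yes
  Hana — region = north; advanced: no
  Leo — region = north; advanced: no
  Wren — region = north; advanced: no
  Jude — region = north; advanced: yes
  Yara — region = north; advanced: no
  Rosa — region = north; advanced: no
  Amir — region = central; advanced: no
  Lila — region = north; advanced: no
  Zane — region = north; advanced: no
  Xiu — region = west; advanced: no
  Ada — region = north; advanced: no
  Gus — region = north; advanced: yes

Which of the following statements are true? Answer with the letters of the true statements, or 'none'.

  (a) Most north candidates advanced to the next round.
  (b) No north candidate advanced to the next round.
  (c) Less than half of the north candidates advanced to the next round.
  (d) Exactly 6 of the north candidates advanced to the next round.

|A| = 12, |A ∩ B| = 2, |A ∖ B| = 10.
(a) |A ∩ B| > |A ∖ B|: fails.
(b) A ∩ B = ∅ (|A ∩ B| = 0): fails.
(c) |A ∩ B| < |A ∖ B|: holds.
(d) |A ∩ B| = 6: fails.

(c)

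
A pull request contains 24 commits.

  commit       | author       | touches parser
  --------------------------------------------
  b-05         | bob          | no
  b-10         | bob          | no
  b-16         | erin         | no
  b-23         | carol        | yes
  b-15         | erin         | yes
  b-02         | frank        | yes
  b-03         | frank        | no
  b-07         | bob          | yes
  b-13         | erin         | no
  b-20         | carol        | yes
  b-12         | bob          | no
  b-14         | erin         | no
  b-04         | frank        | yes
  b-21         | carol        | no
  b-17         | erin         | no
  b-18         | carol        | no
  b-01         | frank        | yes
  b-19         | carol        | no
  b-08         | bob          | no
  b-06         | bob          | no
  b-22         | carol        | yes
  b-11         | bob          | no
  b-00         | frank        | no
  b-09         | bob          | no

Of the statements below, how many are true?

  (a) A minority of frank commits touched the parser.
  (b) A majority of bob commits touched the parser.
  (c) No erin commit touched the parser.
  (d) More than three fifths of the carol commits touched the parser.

0

(a) frank: |A| = 5, |A ∩ B| = 3; needs |A ∩ B| < |A ∖ B| — false.
(b) bob: |A| = 8, |A ∩ B| = 1; needs |A ∩ B| > |A ∖ B| — false.
(c) erin: |A| = 5, |A ∩ B| = 1; needs A ∩ B = ∅ (|A ∩ B| = 0) — false.
(d) carol: |A| = 6, |A ∩ B| = 3; needs |A ∩ B| / |A| > 3/5 — false.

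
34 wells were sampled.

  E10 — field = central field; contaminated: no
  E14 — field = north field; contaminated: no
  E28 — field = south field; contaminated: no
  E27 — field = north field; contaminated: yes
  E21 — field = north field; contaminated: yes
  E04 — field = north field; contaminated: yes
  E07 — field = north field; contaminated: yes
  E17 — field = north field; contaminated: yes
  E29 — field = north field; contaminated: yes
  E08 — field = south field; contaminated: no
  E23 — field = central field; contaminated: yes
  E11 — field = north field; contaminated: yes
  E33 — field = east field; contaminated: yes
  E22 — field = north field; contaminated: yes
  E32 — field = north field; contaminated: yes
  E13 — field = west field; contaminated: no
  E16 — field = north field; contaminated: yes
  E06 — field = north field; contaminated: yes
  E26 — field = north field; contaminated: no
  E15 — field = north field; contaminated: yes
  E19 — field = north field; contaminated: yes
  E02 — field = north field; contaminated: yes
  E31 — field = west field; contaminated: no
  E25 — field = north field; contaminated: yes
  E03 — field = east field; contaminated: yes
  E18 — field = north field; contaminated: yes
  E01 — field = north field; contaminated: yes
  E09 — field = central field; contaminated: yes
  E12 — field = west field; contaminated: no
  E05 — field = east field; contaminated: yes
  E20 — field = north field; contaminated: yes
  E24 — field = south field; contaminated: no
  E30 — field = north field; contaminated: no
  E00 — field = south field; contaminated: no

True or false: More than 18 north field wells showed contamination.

False

'More than 18 north field wells showed contamination' holds iff |A ∩ B| > 18.
|A| = 21, |A ∩ B| = 18, |A ∖ B| = 3.
|A ∩ B| = 18, so the statement is false.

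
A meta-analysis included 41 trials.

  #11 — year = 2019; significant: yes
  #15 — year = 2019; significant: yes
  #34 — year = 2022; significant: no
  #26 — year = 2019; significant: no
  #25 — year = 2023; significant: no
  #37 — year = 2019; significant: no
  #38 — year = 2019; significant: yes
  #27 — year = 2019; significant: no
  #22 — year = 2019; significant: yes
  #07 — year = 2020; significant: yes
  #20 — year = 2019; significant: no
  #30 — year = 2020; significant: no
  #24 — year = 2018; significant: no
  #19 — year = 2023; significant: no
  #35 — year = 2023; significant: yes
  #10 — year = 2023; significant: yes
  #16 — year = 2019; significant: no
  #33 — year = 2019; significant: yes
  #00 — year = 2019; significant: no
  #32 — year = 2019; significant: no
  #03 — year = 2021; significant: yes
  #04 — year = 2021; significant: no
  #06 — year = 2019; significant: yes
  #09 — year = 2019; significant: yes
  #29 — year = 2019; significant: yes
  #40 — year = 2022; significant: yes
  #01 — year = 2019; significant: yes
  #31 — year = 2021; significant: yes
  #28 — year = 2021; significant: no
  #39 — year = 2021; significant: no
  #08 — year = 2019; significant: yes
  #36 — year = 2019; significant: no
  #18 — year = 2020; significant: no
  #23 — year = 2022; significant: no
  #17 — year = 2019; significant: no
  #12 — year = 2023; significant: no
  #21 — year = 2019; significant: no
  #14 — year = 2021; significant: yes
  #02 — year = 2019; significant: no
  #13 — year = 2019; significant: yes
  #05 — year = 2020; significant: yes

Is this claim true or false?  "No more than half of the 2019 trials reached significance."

True

The determiner here denotes the relation: |A ∩ B| ≤ |A ∖ B|.
|A| = 22, |A ∩ B| = 11, |A ∖ B| = 11.
11 = 11, so the statement is true.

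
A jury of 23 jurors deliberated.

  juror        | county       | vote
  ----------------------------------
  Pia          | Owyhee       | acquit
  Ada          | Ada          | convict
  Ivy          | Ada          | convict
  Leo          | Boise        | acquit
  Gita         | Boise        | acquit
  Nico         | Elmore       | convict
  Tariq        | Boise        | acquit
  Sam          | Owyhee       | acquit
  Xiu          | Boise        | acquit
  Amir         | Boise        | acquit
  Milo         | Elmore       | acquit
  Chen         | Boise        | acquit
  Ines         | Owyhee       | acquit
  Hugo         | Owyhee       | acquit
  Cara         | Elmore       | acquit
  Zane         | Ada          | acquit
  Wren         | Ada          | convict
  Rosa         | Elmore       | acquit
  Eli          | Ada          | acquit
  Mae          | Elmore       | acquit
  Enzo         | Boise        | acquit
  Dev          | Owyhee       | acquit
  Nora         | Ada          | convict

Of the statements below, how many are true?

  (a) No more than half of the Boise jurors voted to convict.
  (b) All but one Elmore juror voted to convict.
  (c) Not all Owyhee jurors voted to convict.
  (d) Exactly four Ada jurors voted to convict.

(a) Boise: |A| = 7, |A ∩ B| = 0; needs |A ∩ B| ≤ |A ∖ B| — true.
(b) Elmore: |A| = 5, |A ∩ B| = 1; needs |A ∖ B| = 1 — false.
(c) Owyhee: |A| = 5, |A ∩ B| = 0; needs A ⊄ B (|A ∖ B| ≥ 1) — true.
(d) Ada: |A| = 6, |A ∩ B| = 4; needs |A ∩ B| = 4 — true.

3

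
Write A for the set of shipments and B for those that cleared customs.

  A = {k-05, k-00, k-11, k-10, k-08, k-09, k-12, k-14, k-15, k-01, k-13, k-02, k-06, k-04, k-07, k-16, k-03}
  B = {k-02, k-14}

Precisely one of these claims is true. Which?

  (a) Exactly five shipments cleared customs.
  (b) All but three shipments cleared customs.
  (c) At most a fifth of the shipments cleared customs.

(c)

|A| = 17, |A ∩ B| = 2, |A ∖ B| = 15.
(a) requires |A ∩ B| = 5: false.
(b) requires |A ∖ B| = 3: false.
(c) requires |A ∩ B| / |A| ≤ 1/5: true.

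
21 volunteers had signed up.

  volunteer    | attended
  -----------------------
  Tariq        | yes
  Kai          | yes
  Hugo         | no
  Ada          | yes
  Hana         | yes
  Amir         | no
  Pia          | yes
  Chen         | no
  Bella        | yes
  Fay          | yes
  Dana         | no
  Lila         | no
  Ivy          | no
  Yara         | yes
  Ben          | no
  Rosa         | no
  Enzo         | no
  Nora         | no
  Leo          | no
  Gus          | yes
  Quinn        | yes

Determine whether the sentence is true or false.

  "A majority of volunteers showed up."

False

Truth condition: |A ∩ B| > |A ∖ B|.
|A| = 21, |A ∩ B| = 10, |A ∖ B| = 11.
10 < 11, so the statement is false.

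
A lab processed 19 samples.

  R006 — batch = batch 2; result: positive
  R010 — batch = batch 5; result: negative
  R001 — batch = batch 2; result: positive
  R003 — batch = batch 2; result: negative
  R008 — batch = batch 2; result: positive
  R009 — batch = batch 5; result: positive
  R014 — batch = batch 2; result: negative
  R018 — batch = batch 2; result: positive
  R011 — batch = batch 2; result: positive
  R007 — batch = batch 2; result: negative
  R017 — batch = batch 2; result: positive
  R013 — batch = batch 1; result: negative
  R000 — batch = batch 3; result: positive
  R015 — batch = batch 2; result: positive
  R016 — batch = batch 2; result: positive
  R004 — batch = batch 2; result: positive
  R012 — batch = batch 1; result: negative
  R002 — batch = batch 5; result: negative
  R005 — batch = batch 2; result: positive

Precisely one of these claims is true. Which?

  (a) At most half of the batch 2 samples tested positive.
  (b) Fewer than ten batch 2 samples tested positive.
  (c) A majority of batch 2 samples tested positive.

|A| = 13, |A ∩ B| = 10, |A ∖ B| = 3.
(a) requires |A ∩ B| ≤ |A ∖ B|: false.
(b) requires |A ∩ B| < 10: false.
(c) requires |A ∩ B| > |A ∖ B|: true.

(c)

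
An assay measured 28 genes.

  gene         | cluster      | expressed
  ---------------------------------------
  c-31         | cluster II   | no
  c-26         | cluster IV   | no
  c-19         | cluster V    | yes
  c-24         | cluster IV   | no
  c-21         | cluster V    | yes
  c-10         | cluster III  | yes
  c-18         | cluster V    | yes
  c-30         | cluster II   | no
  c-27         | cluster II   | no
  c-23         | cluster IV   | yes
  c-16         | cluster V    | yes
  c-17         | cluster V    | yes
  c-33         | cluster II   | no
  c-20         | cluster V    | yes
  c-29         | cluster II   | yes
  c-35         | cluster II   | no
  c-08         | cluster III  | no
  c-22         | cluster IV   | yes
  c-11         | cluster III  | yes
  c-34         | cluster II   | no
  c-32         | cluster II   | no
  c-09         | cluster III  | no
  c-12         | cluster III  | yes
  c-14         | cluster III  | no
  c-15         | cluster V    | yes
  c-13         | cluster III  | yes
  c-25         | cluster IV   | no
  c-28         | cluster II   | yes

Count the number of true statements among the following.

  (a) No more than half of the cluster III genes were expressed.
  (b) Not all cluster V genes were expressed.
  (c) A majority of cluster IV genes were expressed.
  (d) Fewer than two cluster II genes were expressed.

0

(a) cluster III: |A| = 7, |A ∩ B| = 4; needs |A ∩ B| ≤ |A ∖ B| — false.
(b) cluster V: |A| = 7, |A ∩ B| = 7; needs A ⊄ B (|A ∖ B| ≥ 1) — false.
(c) cluster IV: |A| = 5, |A ∩ B| = 2; needs |A ∩ B| > |A ∖ B| — false.
(d) cluster II: |A| = 9, |A ∩ B| = 2; needs |A ∩ B| < 2 — false.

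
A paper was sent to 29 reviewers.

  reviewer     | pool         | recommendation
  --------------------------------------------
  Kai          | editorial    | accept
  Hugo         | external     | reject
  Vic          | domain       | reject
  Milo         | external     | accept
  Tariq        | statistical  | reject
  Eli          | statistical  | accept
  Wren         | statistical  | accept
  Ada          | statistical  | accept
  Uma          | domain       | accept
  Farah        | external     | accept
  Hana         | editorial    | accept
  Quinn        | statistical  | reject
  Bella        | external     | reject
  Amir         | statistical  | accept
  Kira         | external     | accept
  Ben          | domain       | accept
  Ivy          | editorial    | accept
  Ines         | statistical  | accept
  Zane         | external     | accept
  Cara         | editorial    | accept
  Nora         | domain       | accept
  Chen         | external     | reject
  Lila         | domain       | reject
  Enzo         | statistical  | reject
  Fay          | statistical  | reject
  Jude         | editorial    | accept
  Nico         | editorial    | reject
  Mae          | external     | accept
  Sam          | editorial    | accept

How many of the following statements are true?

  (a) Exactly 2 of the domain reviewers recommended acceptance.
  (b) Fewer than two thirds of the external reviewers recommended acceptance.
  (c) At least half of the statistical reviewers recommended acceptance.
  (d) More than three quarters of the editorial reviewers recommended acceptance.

(a) domain: |A| = 5, |A ∩ B| = 3; needs |A ∩ B| = 2 — false.
(b) external: |A| = 8, |A ∩ B| = 5; needs |A ∩ B| / |A| < 2/3 — true.
(c) statistical: |A| = 9, |A ∩ B| = 5; needs |A ∩ B| ≥ |A ∖ B| — true.
(d) editorial: |A| = 7, |A ∩ B| = 6; needs |A ∩ B| / |A| > 3/4 — true.

3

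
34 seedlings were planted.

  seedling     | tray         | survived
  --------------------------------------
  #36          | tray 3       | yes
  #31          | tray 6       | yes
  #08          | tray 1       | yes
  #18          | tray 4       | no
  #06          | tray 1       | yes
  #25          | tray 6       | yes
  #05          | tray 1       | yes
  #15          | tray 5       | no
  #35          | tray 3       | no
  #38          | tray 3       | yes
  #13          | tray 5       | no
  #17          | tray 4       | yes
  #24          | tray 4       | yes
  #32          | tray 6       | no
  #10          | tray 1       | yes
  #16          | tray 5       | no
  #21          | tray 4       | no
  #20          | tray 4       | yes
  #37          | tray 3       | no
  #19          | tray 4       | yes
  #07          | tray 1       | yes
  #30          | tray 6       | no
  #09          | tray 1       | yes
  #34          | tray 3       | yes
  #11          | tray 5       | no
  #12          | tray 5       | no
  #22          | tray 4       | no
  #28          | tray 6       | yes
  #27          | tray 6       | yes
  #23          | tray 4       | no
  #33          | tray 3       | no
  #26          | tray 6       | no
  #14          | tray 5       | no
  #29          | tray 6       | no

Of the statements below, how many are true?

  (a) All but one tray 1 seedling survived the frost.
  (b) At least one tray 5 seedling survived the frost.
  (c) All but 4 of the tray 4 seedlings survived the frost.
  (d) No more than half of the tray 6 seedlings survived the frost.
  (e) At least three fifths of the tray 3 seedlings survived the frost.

2

(a) tray 1: |A| = 6, |A ∩ B| = 6; needs |A ∖ B| = 1 — false.
(b) tray 5: |A| = 6, |A ∩ B| = 0; needs A ∩ B ≠ ∅ (|A ∩ B| ≥ 1) — false.
(c) tray 4: |A| = 8, |A ∩ B| = 4; needs |A ∖ B| = 4 — true.
(d) tray 6: |A| = 8, |A ∩ B| = 4; needs |A ∩ B| ≤ |A ∖ B| — true.
(e) tray 3: |A| = 6, |A ∩ B| = 3; needs |A ∩ B| / |A| ≥ 3/5 — false.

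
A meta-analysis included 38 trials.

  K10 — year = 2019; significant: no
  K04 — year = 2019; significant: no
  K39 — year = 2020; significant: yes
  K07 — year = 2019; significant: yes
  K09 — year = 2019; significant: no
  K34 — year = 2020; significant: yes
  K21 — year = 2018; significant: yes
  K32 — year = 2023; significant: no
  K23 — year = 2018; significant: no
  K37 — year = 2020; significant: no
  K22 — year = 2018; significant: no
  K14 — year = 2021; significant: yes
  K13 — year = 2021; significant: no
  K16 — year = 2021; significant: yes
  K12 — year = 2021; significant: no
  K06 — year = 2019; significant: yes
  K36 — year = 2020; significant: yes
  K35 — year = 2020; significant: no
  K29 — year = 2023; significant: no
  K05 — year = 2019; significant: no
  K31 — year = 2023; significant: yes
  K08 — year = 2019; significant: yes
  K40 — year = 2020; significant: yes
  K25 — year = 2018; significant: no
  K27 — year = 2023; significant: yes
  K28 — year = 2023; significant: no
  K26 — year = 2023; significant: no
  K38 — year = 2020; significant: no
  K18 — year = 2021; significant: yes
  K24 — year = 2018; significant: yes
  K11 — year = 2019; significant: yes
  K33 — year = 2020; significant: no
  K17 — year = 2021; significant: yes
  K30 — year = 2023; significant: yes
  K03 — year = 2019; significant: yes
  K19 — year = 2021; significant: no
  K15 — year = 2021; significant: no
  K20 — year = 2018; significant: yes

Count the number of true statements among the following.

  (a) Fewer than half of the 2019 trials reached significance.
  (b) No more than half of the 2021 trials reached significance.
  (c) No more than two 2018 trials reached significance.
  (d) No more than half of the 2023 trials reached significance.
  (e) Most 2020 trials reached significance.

2

(a) 2019: |A| = 9, |A ∩ B| = 5; needs |A ∩ B| < |A ∖ B| — false.
(b) 2021: |A| = 8, |A ∩ B| = 4; needs |A ∩ B| ≤ |A ∖ B| — true.
(c) 2018: |A| = 6, |A ∩ B| = 3; needs |A ∩ B| ≤ 2 — false.
(d) 2023: |A| = 7, |A ∩ B| = 3; needs |A ∩ B| ≤ |A ∖ B| — true.
(e) 2020: |A| = 8, |A ∩ B| = 4; needs |A ∩ B| > |A ∖ B| — false.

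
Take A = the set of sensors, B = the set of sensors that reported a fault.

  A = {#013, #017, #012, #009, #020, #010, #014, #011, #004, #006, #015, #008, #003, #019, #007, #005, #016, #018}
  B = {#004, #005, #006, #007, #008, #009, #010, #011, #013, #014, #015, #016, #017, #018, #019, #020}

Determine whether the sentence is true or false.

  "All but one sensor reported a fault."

'All but one sensor reported a fault' holds iff |A ∖ B| = 1.
|A| = 18, |A ∩ B| = 16, |A ∖ B| = 2.
|A ∖ B| = 2, so the statement is false.

False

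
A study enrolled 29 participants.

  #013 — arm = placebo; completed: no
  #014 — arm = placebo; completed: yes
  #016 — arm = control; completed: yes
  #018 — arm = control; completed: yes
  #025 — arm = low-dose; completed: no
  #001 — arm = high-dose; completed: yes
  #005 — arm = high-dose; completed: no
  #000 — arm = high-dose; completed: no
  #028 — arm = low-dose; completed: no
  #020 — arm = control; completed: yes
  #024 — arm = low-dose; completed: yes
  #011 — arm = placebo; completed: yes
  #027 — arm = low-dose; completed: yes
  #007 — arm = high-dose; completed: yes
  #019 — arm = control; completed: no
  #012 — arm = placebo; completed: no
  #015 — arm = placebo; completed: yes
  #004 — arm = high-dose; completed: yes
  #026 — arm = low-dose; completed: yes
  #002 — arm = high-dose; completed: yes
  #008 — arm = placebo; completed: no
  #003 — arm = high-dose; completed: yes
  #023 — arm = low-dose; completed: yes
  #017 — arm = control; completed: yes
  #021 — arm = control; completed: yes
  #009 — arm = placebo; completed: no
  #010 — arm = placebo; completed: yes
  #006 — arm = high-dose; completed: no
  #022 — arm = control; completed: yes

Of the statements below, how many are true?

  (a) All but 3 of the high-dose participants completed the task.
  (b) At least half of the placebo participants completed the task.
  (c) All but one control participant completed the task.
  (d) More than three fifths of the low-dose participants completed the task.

4

(a) high-dose: |A| = 8, |A ∩ B| = 5; needs |A ∖ B| = 3 — true.
(b) placebo: |A| = 8, |A ∩ B| = 4; needs |A ∩ B| ≥ |A ∖ B| — true.
(c) control: |A| = 7, |A ∩ B| = 6; needs |A ∖ B| = 1 — true.
(d) low-dose: |A| = 6, |A ∩ B| = 4; needs |A ∩ B| / |A| > 3/5 — true.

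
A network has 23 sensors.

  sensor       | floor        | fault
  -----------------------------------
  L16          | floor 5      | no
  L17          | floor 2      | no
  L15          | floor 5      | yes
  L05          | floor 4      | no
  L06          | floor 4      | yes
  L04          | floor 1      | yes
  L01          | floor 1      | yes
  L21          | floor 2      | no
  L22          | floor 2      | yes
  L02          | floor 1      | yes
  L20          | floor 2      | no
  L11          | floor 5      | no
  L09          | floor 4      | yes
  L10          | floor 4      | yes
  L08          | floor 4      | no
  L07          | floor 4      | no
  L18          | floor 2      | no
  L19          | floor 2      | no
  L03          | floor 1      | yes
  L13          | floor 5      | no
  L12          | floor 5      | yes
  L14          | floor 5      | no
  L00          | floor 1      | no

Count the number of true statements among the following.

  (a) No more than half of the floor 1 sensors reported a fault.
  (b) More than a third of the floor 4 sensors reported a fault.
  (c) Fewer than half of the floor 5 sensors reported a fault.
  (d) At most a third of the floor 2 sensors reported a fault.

3

(a) floor 1: |A| = 5, |A ∩ B| = 4; needs |A ∩ B| ≤ |A ∖ B| — false.
(b) floor 4: |A| = 6, |A ∩ B| = 3; needs |A ∩ B| / |A| > 1/3 — true.
(c) floor 5: |A| = 6, |A ∩ B| = 2; needs |A ∩ B| < |A ∖ B| — true.
(d) floor 2: |A| = 6, |A ∩ B| = 1; needs |A ∩ B| / |A| ≤ 1/3 — true.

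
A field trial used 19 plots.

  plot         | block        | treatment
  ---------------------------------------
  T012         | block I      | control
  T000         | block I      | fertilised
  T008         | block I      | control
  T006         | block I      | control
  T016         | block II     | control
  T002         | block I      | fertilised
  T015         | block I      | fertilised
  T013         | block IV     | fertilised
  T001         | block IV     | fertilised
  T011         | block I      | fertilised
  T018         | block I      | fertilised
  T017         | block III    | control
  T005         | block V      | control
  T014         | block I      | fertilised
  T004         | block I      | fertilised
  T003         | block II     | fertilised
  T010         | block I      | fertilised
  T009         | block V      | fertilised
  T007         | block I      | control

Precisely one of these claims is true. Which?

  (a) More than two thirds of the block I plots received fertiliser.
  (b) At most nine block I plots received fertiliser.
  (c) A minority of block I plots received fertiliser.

|A| = 12, |A ∩ B| = 8, |A ∖ B| = 4.
(a) requires |A ∩ B| / |A| > 2/3: false.
(b) requires |A ∩ B| ≤ 9: true.
(c) requires |A ∩ B| < |A ∖ B|: false.

(b)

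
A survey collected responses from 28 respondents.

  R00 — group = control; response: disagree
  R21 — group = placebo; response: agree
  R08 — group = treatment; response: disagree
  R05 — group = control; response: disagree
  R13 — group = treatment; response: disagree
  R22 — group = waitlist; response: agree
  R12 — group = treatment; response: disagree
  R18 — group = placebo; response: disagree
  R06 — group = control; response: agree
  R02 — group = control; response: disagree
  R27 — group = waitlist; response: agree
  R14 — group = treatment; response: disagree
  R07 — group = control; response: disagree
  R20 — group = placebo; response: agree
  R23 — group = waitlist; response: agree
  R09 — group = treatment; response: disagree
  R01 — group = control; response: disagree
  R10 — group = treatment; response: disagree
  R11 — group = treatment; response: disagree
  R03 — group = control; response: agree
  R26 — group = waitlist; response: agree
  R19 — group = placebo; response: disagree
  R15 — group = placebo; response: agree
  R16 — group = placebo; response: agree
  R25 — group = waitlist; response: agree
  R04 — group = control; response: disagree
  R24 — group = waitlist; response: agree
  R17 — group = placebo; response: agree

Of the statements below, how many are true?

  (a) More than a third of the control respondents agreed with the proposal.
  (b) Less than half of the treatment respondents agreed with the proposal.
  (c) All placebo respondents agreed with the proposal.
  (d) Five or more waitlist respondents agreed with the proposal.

2

(a) control: |A| = 8, |A ∩ B| = 2; needs |A ∩ B| / |A| > 1/3 — false.
(b) treatment: |A| = 7, |A ∩ B| = 0; needs |A ∩ B| < |A ∖ B| — true.
(c) placebo: |A| = 7, |A ∩ B| = 5; needs A ⊆ B, i.e. every element of A is in B (|A ∖ B| = 0) — false.
(d) waitlist: |A| = 6, |A ∩ B| = 6; needs |A ∩ B| ≥ 5 — true.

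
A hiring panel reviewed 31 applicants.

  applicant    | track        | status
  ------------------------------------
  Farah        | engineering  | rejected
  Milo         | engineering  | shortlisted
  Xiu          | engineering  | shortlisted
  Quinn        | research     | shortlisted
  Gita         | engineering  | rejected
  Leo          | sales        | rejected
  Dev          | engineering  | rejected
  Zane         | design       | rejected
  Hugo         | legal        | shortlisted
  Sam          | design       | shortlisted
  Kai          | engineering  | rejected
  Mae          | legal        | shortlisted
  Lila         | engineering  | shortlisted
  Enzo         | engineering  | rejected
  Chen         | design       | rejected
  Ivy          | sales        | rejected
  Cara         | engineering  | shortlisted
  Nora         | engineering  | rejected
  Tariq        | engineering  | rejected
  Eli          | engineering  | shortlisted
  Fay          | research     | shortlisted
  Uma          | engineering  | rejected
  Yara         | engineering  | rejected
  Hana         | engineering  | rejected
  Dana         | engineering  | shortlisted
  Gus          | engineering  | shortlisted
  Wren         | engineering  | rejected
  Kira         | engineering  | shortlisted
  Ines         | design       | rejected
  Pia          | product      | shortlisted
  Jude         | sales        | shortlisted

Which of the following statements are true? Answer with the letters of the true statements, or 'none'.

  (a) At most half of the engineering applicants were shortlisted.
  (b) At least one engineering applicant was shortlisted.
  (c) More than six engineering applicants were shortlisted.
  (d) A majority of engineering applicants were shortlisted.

|A| = 19, |A ∩ B| = 8, |A ∖ B| = 11.
(a) |A ∩ B| ≤ |A ∖ B|: holds.
(b) A ∩ B ≠ ∅ (|A ∩ B| ≥ 1): holds.
(c) |A ∩ B| > 6: holds.
(d) |A ∩ B| > |A ∖ B|: fails.

(a), (b), (c)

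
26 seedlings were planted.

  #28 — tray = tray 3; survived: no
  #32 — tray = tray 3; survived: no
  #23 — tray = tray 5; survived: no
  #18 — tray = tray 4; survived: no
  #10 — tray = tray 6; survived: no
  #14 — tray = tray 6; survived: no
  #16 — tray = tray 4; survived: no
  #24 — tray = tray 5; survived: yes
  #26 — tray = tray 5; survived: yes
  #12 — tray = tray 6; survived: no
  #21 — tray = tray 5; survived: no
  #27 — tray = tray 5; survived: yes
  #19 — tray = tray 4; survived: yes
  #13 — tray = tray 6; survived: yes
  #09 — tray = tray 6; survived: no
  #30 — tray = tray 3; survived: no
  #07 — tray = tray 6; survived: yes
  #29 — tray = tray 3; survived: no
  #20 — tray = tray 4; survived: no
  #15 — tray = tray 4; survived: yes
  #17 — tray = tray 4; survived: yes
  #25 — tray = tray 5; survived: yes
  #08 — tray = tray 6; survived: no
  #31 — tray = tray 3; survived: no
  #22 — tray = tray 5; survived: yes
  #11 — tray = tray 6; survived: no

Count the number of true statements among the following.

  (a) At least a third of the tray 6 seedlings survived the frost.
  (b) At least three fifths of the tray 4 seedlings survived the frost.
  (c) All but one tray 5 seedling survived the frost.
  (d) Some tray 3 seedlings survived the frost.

0

(a) tray 6: |A| = 8, |A ∩ B| = 2; needs |A ∩ B| / |A| ≥ 1/3 — false.
(b) tray 4: |A| = 6, |A ∩ B| = 3; needs |A ∩ B| / |A| ≥ 3/5 — false.
(c) tray 5: |A| = 7, |A ∩ B| = 5; needs |A ∖ B| = 1 — false.
(d) tray 3: |A| = 5, |A ∩ B| = 0; needs A ∩ B ≠ ∅ (|A ∩ B| ≥ 1) — false.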